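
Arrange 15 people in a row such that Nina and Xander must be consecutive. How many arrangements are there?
Treat the 2 as one block: (15-2+1)! × 2! = 87178291200 × 2 = 174356582400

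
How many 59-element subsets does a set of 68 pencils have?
C(68,59) = 68!/(59!×9!) = 49280065120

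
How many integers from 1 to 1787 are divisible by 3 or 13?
⌊1787/3⌋ + ⌊1787/13⌋ - ⌊1787/39⌋ = 595 + 137 - 45 = 687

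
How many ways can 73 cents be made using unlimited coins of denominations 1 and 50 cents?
Coefficient of x^73 in 1/(1-x^1) · 1/(1-x^50). Use j coins of 50 for j = 0..⌊73/50⌋ = 1, the rest in 1s: 1 + 1 = 2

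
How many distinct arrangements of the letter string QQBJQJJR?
8! / (3! × 1! × 3! × 1!) = 1120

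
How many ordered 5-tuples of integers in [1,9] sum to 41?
Coefficient of x^41 in (x + x² + ... + x^9)^5. By inclusion-exclusion on dice exceeding 9: Σ_j (-1)^j C(5,j)·C(41-1-9j, 4) = C(5,0)·C(40,4) - C(5,1)·C(31,4) + C(5,2)·C(22,4) - C(5,3)·C(13,4) + C(5,4)·C(4,4) = 1·91390 - 5·31465 + 10·7315 - 10·715 + 5·1 = 70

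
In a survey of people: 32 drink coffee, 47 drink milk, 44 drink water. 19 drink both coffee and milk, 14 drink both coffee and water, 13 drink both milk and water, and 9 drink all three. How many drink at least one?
|A∪B∪C| = 32+47+44-19-14-13+9 = 86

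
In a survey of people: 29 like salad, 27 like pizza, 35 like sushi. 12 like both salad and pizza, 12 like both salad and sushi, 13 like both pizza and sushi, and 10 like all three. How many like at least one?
|A∪B∪C| = 29+27+35-12-12-13+10 = 64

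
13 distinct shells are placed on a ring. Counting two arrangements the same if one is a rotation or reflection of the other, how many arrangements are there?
(13-1)!/2 = 479001600/2 = 239500800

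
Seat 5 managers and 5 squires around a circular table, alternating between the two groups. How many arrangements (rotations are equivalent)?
Fix one of the managers: (5-1)! ways for the remaining managers, × 5! ways for the squires = 24 × 120 = 2880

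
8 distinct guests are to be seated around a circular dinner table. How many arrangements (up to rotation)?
Circular: fix one position, arrange the rest. (8-1)! = 5040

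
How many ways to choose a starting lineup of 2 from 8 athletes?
C(8,2) = 8!/(2!×6!) = 28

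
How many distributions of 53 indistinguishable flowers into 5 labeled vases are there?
C(53+5-1, 5-1) = C(57, 4) = 395010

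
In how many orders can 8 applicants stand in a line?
8! = 40320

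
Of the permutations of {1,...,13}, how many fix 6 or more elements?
Exactly j fixed points: C(13,j)·!(13-j); sum over j ≥ 6 (derangement numbers via !m = (m-1)·(!(m-1) + !(m-2)): !0..!7 = 1, 0, 1, 2, 9, 44, 265, 1854). Σ_{j=6}^{13} C(13,j)·!(13-j) = C(13,6)·!7 + C(13,7)·!6 + C(13,8)·!5 + C(13,9)·!4 + C(13,10)·!3 + C(13,11)·!2 + C(13,12)·!1 + C(13,13)·!0 = 1716·1854 + 1716·265 + 1287·44 + 715·9 + 286·2 + 78·1 + 13·0 + 1·1 = 3699918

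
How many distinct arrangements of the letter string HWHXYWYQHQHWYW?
14! / (4! × 3! × 1! × 2! × 4!) = 12612600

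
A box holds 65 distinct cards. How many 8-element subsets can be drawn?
C(65,8) = 65!/(8!×57!) = 5047381560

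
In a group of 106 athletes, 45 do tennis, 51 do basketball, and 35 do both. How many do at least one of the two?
|A∪B| = |A| + |B| - |A∩B| = 45 + 51 - 35 = 61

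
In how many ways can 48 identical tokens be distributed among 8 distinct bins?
C(48+8-1, 8-1) = C(55, 7) = 202927725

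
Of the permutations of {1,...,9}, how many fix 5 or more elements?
Exactly j fixed points: C(9,j)·!(9-j); sum over j ≥ 5 (derangement numbers via !m = (m-1)·(!(m-1) + !(m-2)): !0..!4 = 1, 0, 1, 2, 9). Σ_{j=5}^{9} C(9,j)·!(9-j) = C(9,5)·!4 + C(9,6)·!3 + C(9,7)·!2 + C(9,8)·!1 + C(9,9)·!0 = 126·9 + 84·2 + 36·1 + 9·0 + 1·1 = 1339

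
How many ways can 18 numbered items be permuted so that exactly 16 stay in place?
Choose the 16 fixed points C(18,16) = 153, derange the rest: !2 = Σ_{j=0}^{2} (-1)^j·2!/j! = 2 - 2 + 1 = 1. Product = 153 × 1 = 153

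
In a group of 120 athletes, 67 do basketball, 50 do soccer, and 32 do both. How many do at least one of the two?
|A∪B| = |A| + |B| - |A∩B| = 67 + 50 - 32 = 85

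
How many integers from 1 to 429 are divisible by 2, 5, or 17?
⌊429/2⌋+⌊429/5⌋+⌊429/17⌋ - ⌊429/10⌋-⌊429/34⌋-⌊429/85⌋ + ⌊429/170⌋ = 214+85+25 - 42-12-5 + 2 = 267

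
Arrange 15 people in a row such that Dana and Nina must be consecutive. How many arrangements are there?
Treat the 2 as one block: (15-2+1)! × 2! = 87178291200 × 2 = 174356582400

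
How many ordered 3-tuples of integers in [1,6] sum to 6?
Coefficient of x^6 in (x + x² + ... + x^6)^3. By inclusion-exclusion on dice exceeding 6: Σ_j (-1)^j C(3,j)·C(6-1-6j, 2) = C(3,0)·C(5,2) = 1·10 = 10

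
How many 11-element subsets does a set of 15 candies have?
C(15,11) = 15!/(11!×4!) = 1365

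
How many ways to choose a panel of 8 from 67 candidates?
C(67,8) = 67!/(8!×59!) = 6522361560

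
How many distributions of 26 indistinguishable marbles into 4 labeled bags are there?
C(26+4-1, 4-1) = C(29, 3) = 3654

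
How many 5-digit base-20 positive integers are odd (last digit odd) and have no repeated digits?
Last∈{1,3,5,7,9,11,13,15,17,19}. Last=0: 0. Last nonzero: 10×18×P(18,3) = 881280. Total = 881280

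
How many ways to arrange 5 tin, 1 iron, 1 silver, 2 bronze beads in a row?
9! / (5! × 1! × 1! × 2!) = 1512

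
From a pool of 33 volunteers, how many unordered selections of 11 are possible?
C(33,11) = 33!/(11!×22!) = 193536720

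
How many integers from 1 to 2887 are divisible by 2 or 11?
⌊2887/2⌋ + ⌊2887/11⌋ - ⌊2887/22⌋ = 1443 + 262 - 131 = 1574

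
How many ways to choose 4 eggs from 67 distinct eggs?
C(67,4) = 67!/(4!×63!) = 766480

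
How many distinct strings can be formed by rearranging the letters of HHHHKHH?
7! / (6! × 1!) = 7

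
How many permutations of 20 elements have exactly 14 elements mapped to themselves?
Choose the 14 fixed points C(20,14) = 38760, derange the rest: !6 = Σ_{j=0}^{6} (-1)^j·6!/j! = 720 - 720 + 360 - 120 + 30 - 6 + 1 = 265. Product = 38760 × 265 = 10271400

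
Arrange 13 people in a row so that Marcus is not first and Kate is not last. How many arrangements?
By inclusion-exclusion: 13! - 2×(13-1)! + (13-2)! = 6227020800 - 958003200 + 39916800 = 5308934400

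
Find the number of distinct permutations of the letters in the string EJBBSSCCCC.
10! / (2! × 2! × 1! × 1! × 4!) = 37800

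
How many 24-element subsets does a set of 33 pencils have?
C(33,24) = 33!/(24!×9!) = 38567100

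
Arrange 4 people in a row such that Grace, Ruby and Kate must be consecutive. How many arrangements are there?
Treat the 3 as one block: (4-3+1)! × 3! = 2 × 6 = 12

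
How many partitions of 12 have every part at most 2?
Let r_j(i) = number of partitions of i into parts ≤ j, for i = 0..12. r_1(i) = 1 for all i; r_j(i) = r_{j-1}(i) + r_j(i-j). Rows j = 2..2: ≤2: 1 1 2 2 3 3 4 4 5 5 6 6 7. r_2(12) = 7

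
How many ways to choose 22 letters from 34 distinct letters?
C(34,22) = 34!/(22!×12!) = 548354040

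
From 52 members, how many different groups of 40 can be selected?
C(52,40) = 52!/(40!×12!) = 206379406870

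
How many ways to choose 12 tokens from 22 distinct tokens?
C(22,12) = 22!/(12!×10!) = 646646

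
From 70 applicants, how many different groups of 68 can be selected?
C(70,68) = 70!/(68!×2!) = 2415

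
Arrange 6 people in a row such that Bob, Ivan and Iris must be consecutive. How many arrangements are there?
Treat the 3 as one block: (6-3+1)! × 3! = 24 × 6 = 144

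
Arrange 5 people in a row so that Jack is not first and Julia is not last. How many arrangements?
By inclusion-exclusion: 5! - 2×(5-1)! + (5-2)! = 120 - 48 + 6 = 78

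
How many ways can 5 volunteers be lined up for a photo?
5! = 120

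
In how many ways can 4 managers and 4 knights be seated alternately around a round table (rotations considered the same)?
Fix one of the managers: (4-1)! ways for the remaining managers, × 4! ways for the knights = 6 × 24 = 144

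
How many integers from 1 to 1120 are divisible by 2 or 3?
⌊1120/2⌋ + ⌊1120/3⌋ - ⌊1120/6⌋ = 560 + 373 - 186 = 747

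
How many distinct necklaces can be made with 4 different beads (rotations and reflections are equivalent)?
(4-1)!/2 = 6/2 = 3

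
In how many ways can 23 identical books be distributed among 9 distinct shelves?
C(23+9-1, 9-1) = C(31, 8) = 7888725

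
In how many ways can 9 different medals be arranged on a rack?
9! = 362880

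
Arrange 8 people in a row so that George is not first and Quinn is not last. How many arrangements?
By inclusion-exclusion: 8! - 2×(8-1)! + (8-2)! = 40320 - 10080 + 720 = 30960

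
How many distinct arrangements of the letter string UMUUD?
5! / (3! × 1! × 1!) = 20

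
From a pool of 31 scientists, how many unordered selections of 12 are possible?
C(31,12) = 31!/(12!×19!) = 141120525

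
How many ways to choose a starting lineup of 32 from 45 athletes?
C(45,32) = 45!/(32!×13!) = 73006209045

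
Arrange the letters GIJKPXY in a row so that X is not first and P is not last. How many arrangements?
By inclusion-exclusion: 7! - 2×(7-1)! + (7-2)! = 5040 - 1440 + 120 = 3720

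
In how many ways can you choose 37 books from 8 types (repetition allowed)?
C(37+8-1, 8-1) = C(44, 7) = 38320568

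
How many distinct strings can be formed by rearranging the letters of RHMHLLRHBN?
10! / (2! × 1! × 1! × 1! × 2! × 3!) = 151200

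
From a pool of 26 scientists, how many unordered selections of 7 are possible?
C(26,7) = 26!/(7!×19!) = 657800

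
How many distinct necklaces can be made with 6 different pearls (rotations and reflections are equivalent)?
(6-1)!/2 = 120/2 = 60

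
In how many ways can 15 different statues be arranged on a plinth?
15! = 1307674368000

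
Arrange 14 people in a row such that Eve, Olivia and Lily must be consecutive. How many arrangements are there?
Treat the 3 as one block: (14-3+1)! × 3! = 479001600 × 6 = 2874009600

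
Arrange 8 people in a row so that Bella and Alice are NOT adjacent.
Total - adjacent = 8! - (8-1)!×2 = 40320 - 10080 = 30240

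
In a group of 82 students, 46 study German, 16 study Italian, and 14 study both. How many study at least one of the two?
|A∪B| = |A| + |B| - |A∩B| = 46 + 16 - 14 = 48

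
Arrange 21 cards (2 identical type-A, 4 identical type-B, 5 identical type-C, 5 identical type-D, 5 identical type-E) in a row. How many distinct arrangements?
21! / (2! × 4! × 5! × 5! × 5!) = 615969113760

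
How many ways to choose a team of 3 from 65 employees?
C(65,3) = 65!/(3!×62!) = 43680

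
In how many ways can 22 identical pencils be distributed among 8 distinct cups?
C(22+8-1, 8-1) = C(29, 7) = 1560780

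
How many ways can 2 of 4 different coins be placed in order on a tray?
P(4,2) = 4!/(4-2)! = 12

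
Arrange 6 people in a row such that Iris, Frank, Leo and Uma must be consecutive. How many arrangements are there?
Treat the 4 as one block: (6-4+1)! × 4! = 6 × 24 = 144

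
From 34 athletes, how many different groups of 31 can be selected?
C(34,31) = 34!/(31!×3!) = 5984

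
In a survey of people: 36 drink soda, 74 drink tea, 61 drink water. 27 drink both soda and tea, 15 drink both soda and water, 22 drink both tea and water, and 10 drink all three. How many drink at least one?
|A∪B∪C| = 36+74+61-27-15-22+10 = 117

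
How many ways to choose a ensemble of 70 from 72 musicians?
C(72,70) = 72!/(70!×2!) = 2556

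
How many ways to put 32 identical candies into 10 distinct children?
C(32+10-1, 10-1) = C(41, 9) = 350343565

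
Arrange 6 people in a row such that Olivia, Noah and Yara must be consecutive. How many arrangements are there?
Treat the 3 as one block: (6-3+1)! × 3! = 24 × 6 = 144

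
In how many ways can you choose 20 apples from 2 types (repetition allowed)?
C(20+2-1, 2-1) = C(21, 1) = 21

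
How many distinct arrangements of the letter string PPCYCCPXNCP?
11! / (4! × 4! × 1! × 1! × 1!) = 69300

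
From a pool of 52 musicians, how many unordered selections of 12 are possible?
C(52,12) = 52!/(12!×40!) = 206379406870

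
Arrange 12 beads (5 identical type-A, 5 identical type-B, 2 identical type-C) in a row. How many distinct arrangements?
12! / (5! × 5! × 2!) = 16632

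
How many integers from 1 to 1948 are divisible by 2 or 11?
⌊1948/2⌋ + ⌊1948/11⌋ - ⌊1948/22⌋ = 974 + 177 - 88 = 1063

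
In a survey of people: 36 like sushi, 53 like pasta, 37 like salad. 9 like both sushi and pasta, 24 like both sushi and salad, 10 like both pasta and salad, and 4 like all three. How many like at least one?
|A∪B∪C| = 36+53+37-9-24-10+4 = 87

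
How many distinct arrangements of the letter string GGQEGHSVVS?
10! / (2! × 1! × 1! × 1! × 3! × 2!) = 151200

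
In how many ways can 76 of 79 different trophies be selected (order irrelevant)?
C(79,76) = 79!/(76!×3!) = 79079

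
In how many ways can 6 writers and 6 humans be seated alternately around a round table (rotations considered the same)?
Fix one of the writers: (6-1)! ways for the remaining writers, × 6! ways for the humans = 120 × 720 = 86400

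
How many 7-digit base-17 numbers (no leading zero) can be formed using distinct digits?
First digit: 16 choices (nonzero). Then descending: 16 × 16 × 15 × 14 × 13 × 12 × 11 = 92252160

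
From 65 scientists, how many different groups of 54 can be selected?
C(65,54) = 65!/(54!×11!) = 895068996640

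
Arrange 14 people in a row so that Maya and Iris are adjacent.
Treat as block: (14-1)! × 2! = 6227020800 × 2 = 12454041600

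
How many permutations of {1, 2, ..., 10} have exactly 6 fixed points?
Choose the 6 fixed points C(10,6) = 210, derange the rest: !4 = Σ_{j=0}^{4} (-1)^j·4!/j! = 24 - 24 + 12 - 4 + 1 = 9. Product = 210 × 9 = 1890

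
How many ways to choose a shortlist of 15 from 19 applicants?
C(19,15) = 19!/(15!×4!) = 3876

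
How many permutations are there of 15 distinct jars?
15! = 1307674368000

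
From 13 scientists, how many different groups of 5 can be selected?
C(13,5) = 13!/(5!×8!) = 1287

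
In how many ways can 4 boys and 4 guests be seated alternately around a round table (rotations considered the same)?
Fix one of the boys: (4-1)! ways for the remaining boys, × 4! ways for the guests = 6 × 24 = 144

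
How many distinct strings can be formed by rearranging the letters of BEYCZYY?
7! / (1! × 1! × 1! × 3! × 1!) = 840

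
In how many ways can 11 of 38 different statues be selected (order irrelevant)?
C(38,11) = 38!/(11!×27!) = 1203322288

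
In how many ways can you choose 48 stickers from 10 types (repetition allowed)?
C(48+10-1, 10-1) = C(57, 9) = 8996462475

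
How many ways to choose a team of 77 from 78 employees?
C(78,77) = 78!/(77!×1!) = 78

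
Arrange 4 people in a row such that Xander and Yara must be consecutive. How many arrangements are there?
Treat the 2 as one block: (4-2+1)! × 2! = 6 × 2 = 12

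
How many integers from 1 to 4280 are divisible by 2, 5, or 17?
⌊4280/2⌋+⌊4280/5⌋+⌊4280/17⌋ - ⌊4280/10⌋-⌊4280/34⌋-⌊4280/85⌋ + ⌊4280/170⌋ = 2140+856+251 - 428-125-50 + 25 = 2669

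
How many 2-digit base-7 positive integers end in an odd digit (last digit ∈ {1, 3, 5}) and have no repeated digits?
Last∈{1,3,5}. Last=0: 0. Last nonzero: 3×5×P(5,0) = 15. Total = 15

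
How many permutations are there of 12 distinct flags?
12! = 479001600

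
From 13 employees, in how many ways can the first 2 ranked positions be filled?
P(13,2) = 13!/(13-2)! = 156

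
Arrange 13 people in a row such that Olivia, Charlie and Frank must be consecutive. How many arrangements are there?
Treat the 3 as one block: (13-3+1)! × 3! = 39916800 × 6 = 239500800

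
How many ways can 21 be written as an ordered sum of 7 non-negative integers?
C(21+7-1, 7-1) = C(27, 6) = 296010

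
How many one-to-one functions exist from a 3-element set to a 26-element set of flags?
P(26,3) = 26!/(26-3)! = 15600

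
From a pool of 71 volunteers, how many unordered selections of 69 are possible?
C(71,69) = 71!/(69!×2!) = 2485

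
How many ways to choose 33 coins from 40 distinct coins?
C(40,33) = 40!/(33!×7!) = 18643560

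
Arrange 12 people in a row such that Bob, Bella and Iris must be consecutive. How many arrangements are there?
Treat the 3 as one block: (12-3+1)! × 3! = 3628800 × 6 = 21772800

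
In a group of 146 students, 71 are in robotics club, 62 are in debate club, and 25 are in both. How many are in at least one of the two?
|A∪B| = |A| + |B| - |A∩B| = 71 + 62 - 25 = 108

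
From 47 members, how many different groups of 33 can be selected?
C(47,33) = 47!/(33!×14!) = 341643774795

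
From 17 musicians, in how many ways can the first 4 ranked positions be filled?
P(17,4) = 17!/(17-4)! = 57120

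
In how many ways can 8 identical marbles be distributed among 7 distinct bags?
C(8+7-1, 7-1) = C(14, 6) = 3003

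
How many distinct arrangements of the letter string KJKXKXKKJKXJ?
12! / (6! × 3! × 3!) = 18480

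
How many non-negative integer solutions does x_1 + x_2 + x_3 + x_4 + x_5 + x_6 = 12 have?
C(12+6-1, 6-1) = C(17, 5) = 6188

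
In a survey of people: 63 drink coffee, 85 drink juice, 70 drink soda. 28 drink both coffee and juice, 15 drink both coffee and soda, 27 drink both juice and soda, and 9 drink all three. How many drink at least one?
|A∪B∪C| = 63+85+70-28-15-27+9 = 157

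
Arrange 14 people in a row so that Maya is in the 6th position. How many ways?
Fix one position: (14-1)! = 6227020800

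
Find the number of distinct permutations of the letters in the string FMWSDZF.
7! / (1! × 1! × 1! × 1! × 2! × 1!) = 2520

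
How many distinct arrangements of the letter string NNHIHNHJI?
9! / (3! × 1! × 3! × 2!) = 5040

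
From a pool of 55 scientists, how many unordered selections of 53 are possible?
C(55,53) = 55!/(53!×2!) = 1485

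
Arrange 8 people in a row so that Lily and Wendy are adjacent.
Treat as block: (8-1)! × 2! = 5040 × 2 = 10080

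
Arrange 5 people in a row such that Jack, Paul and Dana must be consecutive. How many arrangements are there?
Treat the 3 as one block: (5-3+1)! × 3! = 6 × 6 = 36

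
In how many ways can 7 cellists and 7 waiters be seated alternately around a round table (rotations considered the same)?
Fix one of the cellists: (7-1)! ways for the remaining cellists, × 7! ways for the waiters = 720 × 5040 = 3628800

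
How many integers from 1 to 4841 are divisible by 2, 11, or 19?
⌊4841/2⌋+⌊4841/11⌋+⌊4841/19⌋ - ⌊4841/22⌋-⌊4841/38⌋-⌊4841/209⌋ + ⌊4841/418⌋ = 2420+440+254 - 220-127-23 + 11 = 2755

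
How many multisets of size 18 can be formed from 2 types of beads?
C(18+2-1, 2-1) = C(19, 1) = 19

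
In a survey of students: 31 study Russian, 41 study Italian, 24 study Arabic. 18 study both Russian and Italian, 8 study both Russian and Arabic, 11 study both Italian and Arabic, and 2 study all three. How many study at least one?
|A∪B∪C| = 31+41+24-18-8-11+2 = 61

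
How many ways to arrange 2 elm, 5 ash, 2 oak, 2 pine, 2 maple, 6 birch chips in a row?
19! / (2! × 5! × 2! × 2! × 2! × 6!) = 87995587680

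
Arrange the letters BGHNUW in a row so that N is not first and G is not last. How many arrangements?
By inclusion-exclusion: 6! - 2×(6-1)! + (6-2)! = 720 - 240 + 24 = 504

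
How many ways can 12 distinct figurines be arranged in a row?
12! = 479001600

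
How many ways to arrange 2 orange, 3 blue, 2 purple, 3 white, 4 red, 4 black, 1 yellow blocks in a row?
19! / (2! × 3! × 2! × 3! × 4! × 4! × 1!) = 1466593128000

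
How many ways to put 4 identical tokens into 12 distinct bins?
C(4+12-1, 12-1) = C(15, 11) = 1365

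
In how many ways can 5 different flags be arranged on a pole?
5! = 120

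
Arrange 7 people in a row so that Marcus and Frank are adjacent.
Treat as block: (7-1)! × 2! = 720 × 2 = 1440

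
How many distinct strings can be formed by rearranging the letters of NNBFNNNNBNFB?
12! / (3! × 2! × 7!) = 7920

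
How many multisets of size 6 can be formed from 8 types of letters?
C(6+8-1, 8-1) = C(13, 7) = 1716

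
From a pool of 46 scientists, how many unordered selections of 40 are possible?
C(46,40) = 46!/(40!×6!) = 9366819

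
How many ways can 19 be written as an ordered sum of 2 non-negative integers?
C(19+2-1, 2-1) = C(20, 1) = 20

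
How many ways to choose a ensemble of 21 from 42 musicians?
C(42,21) = 42!/(21!×21!) = 538257874440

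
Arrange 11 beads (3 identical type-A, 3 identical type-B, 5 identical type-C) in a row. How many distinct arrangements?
11! / (3! × 3! × 5!) = 9240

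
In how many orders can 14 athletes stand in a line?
14! = 87178291200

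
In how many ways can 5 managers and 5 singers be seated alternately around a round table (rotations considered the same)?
Fix one of the managers: (5-1)! ways for the remaining managers, × 5! ways for the singers = 24 × 120 = 2880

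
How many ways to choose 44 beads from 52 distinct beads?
C(52,44) = 52!/(44!×8!) = 752538150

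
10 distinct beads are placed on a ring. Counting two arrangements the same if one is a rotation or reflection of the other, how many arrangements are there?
(10-1)!/2 = 362880/2 = 181440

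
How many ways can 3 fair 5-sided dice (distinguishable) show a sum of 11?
Coefficient of x^11 in (x + x² + ... + x^5)^3. By inclusion-exclusion on dice exceeding 5: Σ_j (-1)^j C(3,j)·C(11-1-5j, 2) = C(3,0)·C(10,2) - C(3,1)·C(5,2) = 1·45 - 3·10 = 15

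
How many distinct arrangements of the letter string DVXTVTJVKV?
10! / (4! × 1! × 1! × 2! × 1! × 1!) = 75600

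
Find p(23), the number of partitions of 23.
Pentagonal recurrence p(n) = p(n-1) + p(n-2) - p(n-5) - p(n-7) + p(n-12) + p(n-15) - ... gives p(0..22) = 1, 1, 2, 3, 5, 7, 11, 15, 22, 30, 42, 56, 77, 101, 135, 176, 231, 297, 385, 490, 627, 792, 1002. p(23) = p(22) + p(21) - p(18) - p(16) + p(11) + p(8) - p(1) = 1002 + 792 - 385 - 231 + 56 + 22 - 1 = 1255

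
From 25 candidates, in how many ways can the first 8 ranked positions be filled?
P(25,8) = 25!/(25-8)! = 43609104000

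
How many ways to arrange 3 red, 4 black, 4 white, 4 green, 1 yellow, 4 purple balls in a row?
20! / (3! × 4! × 4! × 4! × 1! × 4!) = 1222160940000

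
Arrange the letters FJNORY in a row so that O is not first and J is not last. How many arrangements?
By inclusion-exclusion: 6! - 2×(6-1)! + (6-2)! = 720 - 240 + 24 = 504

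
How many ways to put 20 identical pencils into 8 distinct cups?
C(20+8-1, 8-1) = C(27, 7) = 888030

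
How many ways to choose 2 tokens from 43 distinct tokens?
C(43,2) = 43!/(2!×41!) = 903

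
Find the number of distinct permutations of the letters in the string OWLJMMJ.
7! / (1! × 1! × 2! × 2! × 1!) = 1260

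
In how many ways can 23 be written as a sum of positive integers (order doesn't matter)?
Pentagonal recurrence p(n) = p(n-1) + p(n-2) - p(n-5) - p(n-7) + p(n-12) + p(n-15) - ... gives p(0..22) = 1, 1, 2, 3, 5, 7, 11, 15, 22, 30, 42, 56, 77, 101, 135, 176, 231, 297, 385, 490, 627, 792, 1002. p(23) = p(22) + p(21) - p(18) - p(16) + p(11) + p(8) - p(1) = 1002 + 792 - 385 - 231 + 56 + 22 - 1 = 1255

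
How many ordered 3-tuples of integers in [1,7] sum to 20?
Coefficient of x^20 in (x + x² + ... + x^7)^3. By inclusion-exclusion on dice exceeding 7: Σ_j (-1)^j C(3,j)·C(20-1-7j, 2) = C(3,0)·C(19,2) - C(3,1)·C(12,2) + C(3,2)·C(5,2) = 1·171 - 3·66 + 3·10 = 3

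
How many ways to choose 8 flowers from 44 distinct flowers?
C(44,8) = 44!/(8!×36!) = 177232627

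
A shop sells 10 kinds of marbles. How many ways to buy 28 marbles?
C(28+10-1, 10-1) = C(37, 9) = 124403620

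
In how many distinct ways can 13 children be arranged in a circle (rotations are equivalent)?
Circular: fix one position, arrange the rest. (13-1)! = 479001600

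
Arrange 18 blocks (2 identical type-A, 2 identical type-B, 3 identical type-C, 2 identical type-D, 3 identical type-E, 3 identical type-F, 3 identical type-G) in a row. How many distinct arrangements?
18! / (2! × 2! × 3! × 2! × 3! × 3! × 3!) = 617512896000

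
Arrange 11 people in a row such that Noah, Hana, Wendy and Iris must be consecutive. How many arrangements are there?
Treat the 4 as one block: (11-4+1)! × 4! = 40320 × 24 = 967680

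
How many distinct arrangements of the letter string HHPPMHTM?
8! / (2! × 1! × 3! × 2!) = 1680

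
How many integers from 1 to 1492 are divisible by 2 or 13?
⌊1492/2⌋ + ⌊1492/13⌋ - ⌊1492/26⌋ = 746 + 114 - 57 = 803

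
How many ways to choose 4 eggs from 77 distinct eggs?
C(77,4) = 77!/(4!×73!) = 1353275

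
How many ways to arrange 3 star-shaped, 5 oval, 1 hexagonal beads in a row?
9! / (3! × 5! × 1!) = 504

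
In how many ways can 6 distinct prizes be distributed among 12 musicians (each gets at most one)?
P(12,6) = 12!/(12-6)! = 665280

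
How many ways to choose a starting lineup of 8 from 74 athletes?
C(74,8) = 74!/(8!×66!) = 15071474661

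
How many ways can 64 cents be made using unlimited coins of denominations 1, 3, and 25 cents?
Coefficient of x^64 in 1/(1-x^1) · 1/(1-x^3) · 1/(1-x^25). Case on j = number of 25-cent coins (j = 0..2); remainder r = 64 - 25j is made from {1,3} in ⌊r/3⌋+1 ways. r = 64, 39, 14 → 22 + 14 + 5 = 41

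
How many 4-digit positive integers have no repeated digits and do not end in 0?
Last digit: 9 nonzero choices. First digit: 8 (nonzero, ≠last). Middle 2: P(8,2) = 56. Total = 4032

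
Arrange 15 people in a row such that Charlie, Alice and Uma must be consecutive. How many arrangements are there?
Treat the 3 as one block: (15-3+1)! × 3! = 6227020800 × 6 = 37362124800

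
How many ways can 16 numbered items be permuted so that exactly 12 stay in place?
Choose the 12 fixed points C(16,12) = 1820, derange the rest: !4 = Σ_{j=0}^{4} (-1)^j·4!/j! = 24 - 24 + 12 - 4 + 1 = 9. Product = 1820 × 9 = 16380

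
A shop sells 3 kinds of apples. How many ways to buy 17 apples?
C(17+3-1, 3-1) = C(19, 2) = 171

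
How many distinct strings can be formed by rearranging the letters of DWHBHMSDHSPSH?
13! / (4! × 1! × 1! × 1! × 3! × 1! × 2!) = 21621600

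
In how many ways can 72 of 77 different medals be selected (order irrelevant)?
C(77,72) = 77!/(72!×5!) = 19757815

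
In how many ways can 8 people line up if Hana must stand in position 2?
Fix one position: (8-1)! = 5040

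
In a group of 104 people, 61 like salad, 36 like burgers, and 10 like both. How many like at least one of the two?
|A∪B| = |A| + |B| - |A∩B| = 61 + 36 - 10 = 87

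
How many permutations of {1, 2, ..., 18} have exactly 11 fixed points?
Choose the 11 fixed points C(18,11) = 31824, derange the rest: !7 = Σ_{j=0}^{7} (-1)^j·7!/j! = 5040 - 5040 + 2520 - 840 + 210 - 42 + 7 - 1 = 1854. Product = 31824 × 1854 = 59001696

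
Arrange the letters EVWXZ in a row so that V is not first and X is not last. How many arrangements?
By inclusion-exclusion: 5! - 2×(5-1)! + (5-2)! = 120 - 48 + 6 = 78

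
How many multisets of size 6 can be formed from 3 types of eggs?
C(6+3-1, 3-1) = C(8, 2) = 28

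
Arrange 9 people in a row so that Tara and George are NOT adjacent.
Total - adjacent = 9! - (9-1)!×2 = 362880 - 80640 = 282240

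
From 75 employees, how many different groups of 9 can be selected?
C(75,9) = 75!/(9!×66!) = 125595622175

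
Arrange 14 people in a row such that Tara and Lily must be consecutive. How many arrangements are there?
Treat the 2 as one block: (14-2+1)! × 2! = 6227020800 × 2 = 12454041600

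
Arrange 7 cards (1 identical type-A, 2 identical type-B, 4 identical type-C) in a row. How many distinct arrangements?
7! / (1! × 2! × 4!) = 105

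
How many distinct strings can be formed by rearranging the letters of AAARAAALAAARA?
13! / (2! × 10! × 1!) = 858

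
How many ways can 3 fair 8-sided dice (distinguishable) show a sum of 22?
Coefficient of x^22 in (x + x² + ... + x^8)^3. By inclusion-exclusion on dice exceeding 8: Σ_j (-1)^j C(3,j)·C(22-1-8j, 2) = C(3,0)·C(21,2) - C(3,1)·C(13,2) + C(3,2)·C(5,2) = 1·210 - 3·78 + 3·10 = 6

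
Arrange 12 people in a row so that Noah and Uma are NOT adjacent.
Total - adjacent = 12! - (12-1)!×2 = 479001600 - 79833600 = 399168000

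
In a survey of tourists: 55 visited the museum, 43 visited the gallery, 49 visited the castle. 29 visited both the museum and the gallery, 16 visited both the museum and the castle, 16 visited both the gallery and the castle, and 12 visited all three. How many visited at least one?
|A∪B∪C| = 55+43+49-29-16-16+12 = 98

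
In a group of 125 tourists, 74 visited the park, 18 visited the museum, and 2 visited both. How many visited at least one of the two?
|A∪B| = |A| + |B| - |A∩B| = 74 + 18 - 2 = 90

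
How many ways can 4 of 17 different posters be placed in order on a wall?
P(17,4) = 17!/(17-4)! = 57120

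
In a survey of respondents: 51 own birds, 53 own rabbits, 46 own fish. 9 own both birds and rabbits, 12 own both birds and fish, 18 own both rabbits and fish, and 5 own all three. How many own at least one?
|A∪B∪C| = 51+53+46-9-12-18+5 = 116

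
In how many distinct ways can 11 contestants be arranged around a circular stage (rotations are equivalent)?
Circular: fix one position, arrange the rest. (11-1)! = 3628800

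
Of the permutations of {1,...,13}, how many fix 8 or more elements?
Exactly j fixed points: C(13,j)·!(13-j); sum over j ≥ 8 (derangement numbers via !m = (m-1)·(!(m-1) + !(m-2)): !0..!5 = 1, 0, 1, 2, 9, 44). Σ_{j=8}^{13} C(13,j)·!(13-j) = C(13,8)·!5 + C(13,9)·!4 + C(13,10)·!3 + C(13,11)·!2 + C(13,12)·!1 + C(13,13)·!0 = 1287·44 + 715·9 + 286·2 + 78·1 + 13·0 + 1·1 = 63714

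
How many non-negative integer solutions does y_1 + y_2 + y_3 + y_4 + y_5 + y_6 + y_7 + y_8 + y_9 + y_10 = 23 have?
C(23+10-1, 10-1) = C(32, 9) = 28048800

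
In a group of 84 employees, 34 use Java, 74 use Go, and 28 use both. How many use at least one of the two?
|A∪B| = |A| + |B| - |A∩B| = 34 + 74 - 28 = 80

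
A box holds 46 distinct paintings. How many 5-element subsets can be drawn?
C(46,5) = 46!/(5!×41!) = 1370754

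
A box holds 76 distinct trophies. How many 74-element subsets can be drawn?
C(76,74) = 76!/(74!×2!) = 2850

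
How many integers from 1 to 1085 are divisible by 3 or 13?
⌊1085/3⌋ + ⌊1085/13⌋ - ⌊1085/39⌋ = 361 + 83 - 27 = 417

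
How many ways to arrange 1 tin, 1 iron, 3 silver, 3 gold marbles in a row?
8! / (1! × 1! × 3! × 3!) = 1120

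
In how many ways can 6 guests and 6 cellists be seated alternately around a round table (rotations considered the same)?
Fix one of the guests: (6-1)! ways for the remaining guests, × 6! ways for the cellists = 120 × 720 = 86400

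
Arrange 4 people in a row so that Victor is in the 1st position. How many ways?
Fix one position: (4-1)! = 6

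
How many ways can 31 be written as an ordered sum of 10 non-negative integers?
C(31+10-1, 10-1) = C(40, 9) = 273438880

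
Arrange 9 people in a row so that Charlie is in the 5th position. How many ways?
Fix one position: (9-1)! = 40320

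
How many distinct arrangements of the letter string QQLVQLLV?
8! / (2! × 3! × 3!) = 560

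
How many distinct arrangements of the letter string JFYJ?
4! / (1! × 1! × 2!) = 12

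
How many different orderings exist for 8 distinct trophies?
8! = 40320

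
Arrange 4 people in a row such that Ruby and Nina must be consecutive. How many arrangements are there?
Treat the 2 as one block: (4-2+1)! × 2! = 6 × 2 = 12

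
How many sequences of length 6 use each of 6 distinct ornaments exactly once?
6! = 720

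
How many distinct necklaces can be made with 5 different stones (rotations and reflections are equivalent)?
(5-1)!/2 = 24/2 = 12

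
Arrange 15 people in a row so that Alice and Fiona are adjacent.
Treat as block: (15-1)! × 2! = 87178291200 × 2 = 174356582400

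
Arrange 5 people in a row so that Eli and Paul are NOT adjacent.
Total - adjacent = 5! - (5-1)!×2 = 120 - 48 = 72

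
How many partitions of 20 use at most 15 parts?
By conjugation, equals partitions of 20 into parts ≤ 15. Let r_j(i) = number of partitions of i into parts ≤ j, for i = 0..20. r_1(i) = 1 for all i; r_j(i) = r_{j-1}(i) + r_j(i-j). Rows j = 2..15: ≤2: 1 1 2 2 3 3 4 4 5 5 6 6 7 7 8 8 9 9 10 10 11; ≤3: 1 1 2 3 4 5 7 8 10 12 14 16 19 21 24 27 30 33 37 40 44; ≤4: 1 1 2 3 5 6 9 11 15 18 23 27 34 39 47 54 64 72 84 94 108; ≤5: 1 1 2 3 5 7 10 13 18 23 30 37 47 57 70 84 101 119 141 164 192; ≤6: 1 1 2 3 5 7 11 14 20 26 35 44 58 71 90 110 136 163 199 235 282; ≤7: 1 1 2 3 5 7 11 15 21 28 38 49 65 82 105 131 164 201 248 300 364; ≤8: 1 1 2 3 5 7 11 15 22 29 40 52 70 89 116 146 186 230 288 352 434; ≤9: 1 1 2 3 5 7 11 15 22 30 41 54 73 94 123 157 201 252 318 393 488; ≤10: 1 1 2 3 5 7 11 15 22 30 42 55 75 97 128 164 212 267 340 423 530; ≤11: 1 1 2 3 5 7 11 15 22 30 42 56 76 99 131 169 219 278 355 445 560; ≤12: 1 1 2 3 5 7 11 15 22 30 42 56 77 100 133 172 224 285 366 460 582; ≤13: 1 1 2 3 5 7 11 15 22 30 42 56 77 101 134 174 227 290 373 471 597; ≤14: 1 1 2 3 5 7 11 15 22 30 42 56 77 101 135 175 229 293 378 478 608; ≤15: 1 1 2 3 5 7 11 15 22 30 42 56 77 101 135 176 230 295 381 483 615. r_15(20) = 615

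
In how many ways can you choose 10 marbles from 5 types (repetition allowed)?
C(10+5-1, 5-1) = C(14, 4) = 1001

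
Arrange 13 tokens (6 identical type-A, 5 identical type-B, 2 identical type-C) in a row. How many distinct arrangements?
13! / (6! × 5! × 2!) = 36036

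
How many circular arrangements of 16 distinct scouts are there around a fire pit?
Circular: fix one position, arrange the rest. (16-1)! = 1307674368000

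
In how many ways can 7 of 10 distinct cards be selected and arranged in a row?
P(10,7) = 10!/(10-7)! = 604800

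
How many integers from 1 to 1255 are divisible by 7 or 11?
⌊1255/7⌋ + ⌊1255/11⌋ - ⌊1255/77⌋ = 179 + 114 - 16 = 277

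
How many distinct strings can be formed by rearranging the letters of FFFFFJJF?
8! / (2! × 6!) = 28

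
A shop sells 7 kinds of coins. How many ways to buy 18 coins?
C(18+7-1, 7-1) = C(24, 6) = 134596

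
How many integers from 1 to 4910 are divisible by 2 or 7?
⌊4910/2⌋ + ⌊4910/7⌋ - ⌊4910/14⌋ = 2455 + 701 - 350 = 2806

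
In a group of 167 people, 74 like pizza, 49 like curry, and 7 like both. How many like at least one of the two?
|A∪B| = |A| + |B| - |A∩B| = 74 + 49 - 7 = 116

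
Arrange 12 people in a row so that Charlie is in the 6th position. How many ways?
Fix one position: (12-1)! = 39916800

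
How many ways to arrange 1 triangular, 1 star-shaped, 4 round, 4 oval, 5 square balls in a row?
15! / (1! × 1! × 4! × 4! × 5!) = 18918900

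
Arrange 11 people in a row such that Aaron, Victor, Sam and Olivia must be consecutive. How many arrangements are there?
Treat the 4 as one block: (11-4+1)! × 4! = 40320 × 24 = 967680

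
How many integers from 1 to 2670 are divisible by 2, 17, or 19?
⌊2670/2⌋+⌊2670/17⌋+⌊2670/19⌋ - ⌊2670/34⌋-⌊2670/38⌋-⌊2670/323⌋ + ⌊2670/646⌋ = 1335+157+140 - 78-70-8 + 4 = 1480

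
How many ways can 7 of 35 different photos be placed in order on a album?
P(35,7) = 35!/(35-7)! = 33891580800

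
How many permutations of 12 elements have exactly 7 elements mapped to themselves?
Choose the 7 fixed points C(12,7) = 792, derange the rest: !5 = Σ_{j=0}^{5} (-1)^j·5!/j! = 120 - 120 + 60 - 20 + 5 - 1 = 44. Product = 792 × 44 = 34848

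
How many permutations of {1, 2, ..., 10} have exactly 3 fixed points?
Choose the 3 fixed points C(10,3) = 120, derange the rest: !7 = Σ_{j=0}^{7} (-1)^j·7!/j! = 5040 - 5040 + 2520 - 840 + 210 - 42 + 7 - 1 = 1854. Product = 120 × 1854 = 222480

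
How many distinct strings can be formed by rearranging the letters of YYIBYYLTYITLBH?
14! / (5! × 2! × 1! × 2! × 2! × 2!) = 45405360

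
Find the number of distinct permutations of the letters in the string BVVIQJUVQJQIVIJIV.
17! / (1! × 1! × 4! × 3! × 5! × 3!) = 3430627200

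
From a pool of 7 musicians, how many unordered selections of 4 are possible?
C(7,4) = 7!/(4!×3!) = 35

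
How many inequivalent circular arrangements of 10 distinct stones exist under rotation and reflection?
(10-1)!/2 = 362880/2 = 181440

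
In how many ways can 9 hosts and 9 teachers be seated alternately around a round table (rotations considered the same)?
Fix one of the hosts: (9-1)! ways for the remaining hosts, × 9! ways for the teachers = 40320 × 362880 = 14631321600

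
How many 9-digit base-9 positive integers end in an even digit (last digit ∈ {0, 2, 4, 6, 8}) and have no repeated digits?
Last∈{0,2,4,6,8}. Last=0: 40320. Last nonzero: 4×7×P(7,7) = 141120. Total = 181440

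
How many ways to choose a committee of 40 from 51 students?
C(51,40) = 51!/(40!×11!) = 47626016970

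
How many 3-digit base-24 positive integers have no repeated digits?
First digit: 23 choices (nonzero). Then descending: 23 × 23 × 22 = 11638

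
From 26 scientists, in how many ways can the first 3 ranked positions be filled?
P(26,3) = 26!/(26-3)! = 15600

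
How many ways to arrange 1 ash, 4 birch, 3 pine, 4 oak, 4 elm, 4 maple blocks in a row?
20! / (1! × 4! × 3! × 4! × 4! × 4!) = 1222160940000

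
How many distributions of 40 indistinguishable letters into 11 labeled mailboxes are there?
C(40+11-1, 11-1) = C(50, 10) = 10272278170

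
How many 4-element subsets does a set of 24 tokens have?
C(24,4) = 24!/(4!×20!) = 10626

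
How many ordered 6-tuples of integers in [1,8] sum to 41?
Coefficient of x^41 in (x + x² + ... + x^8)^6. By inclusion-exclusion on dice exceeding 8: Σ_j (-1)^j C(6,j)·C(41-1-8j, 5) = C(6,0)·C(40,5) - C(6,1)·C(32,5) + C(6,2)·C(24,5) - C(6,3)·C(16,5) + C(6,4)·C(8,5) = 1·658008 - 6·201376 + 15·42504 - 20·4368 + 15·56 = 792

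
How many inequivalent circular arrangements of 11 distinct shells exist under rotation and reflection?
(11-1)!/2 = 3628800/2 = 1814400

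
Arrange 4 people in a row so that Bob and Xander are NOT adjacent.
Total - adjacent = 4! - (4-1)!×2 = 24 - 12 = 12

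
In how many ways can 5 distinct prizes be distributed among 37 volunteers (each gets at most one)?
P(37,5) = 37!/(37-5)! = 52307640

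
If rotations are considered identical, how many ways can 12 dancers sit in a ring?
Circular: fix one position, arrange the rest. (12-1)! = 39916800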